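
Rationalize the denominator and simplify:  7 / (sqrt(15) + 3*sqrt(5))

Multiply numerator and denominator by -3*sqrt(5) + sqrt(15).
Denominator becomes -30; numerator becomes -21*sqrt(5) + 7*sqrt(15).

(-7*sqrt(15) + 21*sqrt(5))/30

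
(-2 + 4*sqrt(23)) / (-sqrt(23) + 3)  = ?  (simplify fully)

(-43 - 5*sqrt(23))/7

Multiply numerator and denominator by 3 + sqrt(23).
Denominator becomes -14; numerator becomes 10*sqrt(23) + 86.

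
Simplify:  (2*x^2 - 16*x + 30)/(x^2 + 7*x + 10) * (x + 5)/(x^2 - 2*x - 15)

Factor: 2*x^2 - 16*x + 30 = 2*(x - 5)*(x - 3);  x^2 + 7*x + 10 = (x + 5)*(x + 2);  x^2 - 2*x - 15 = (x - 5)*(x + 3)
Cancel the common factors (x + 5), (x - 5).

(2*x - 6)/(x^2 + 5*x + 6)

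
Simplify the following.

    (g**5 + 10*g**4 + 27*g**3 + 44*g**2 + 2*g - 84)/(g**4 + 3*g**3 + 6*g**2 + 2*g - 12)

g + 7

Factor: g**5 + 10*g**4 + 27*g**3 + 44*g**2 + 2*g - 84 = (g + 7)*(g + 2)*(g**2 + 2*g + 6)*(g - 1);  g**4 + 3*g**3 + 6*g**2 + 2*g - 12 = (g + 2)*(g**2 + 2*g + 6)*(g - 1)
Cancel the common factors (g**2 + 2*g + 6), (g + 2), (g - 1).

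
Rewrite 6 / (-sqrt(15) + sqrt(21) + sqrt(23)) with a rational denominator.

(-174*sqrt(15) + 78*sqrt(23) + 102*sqrt(21) + 36*sqrt(805))/1091

Group as (sqrt(21) + sqrt(23)) - sqrt(15); multiply by (sqrt(21) + sqrt(23)) + sqrt(15), then rationalise the remaining surd.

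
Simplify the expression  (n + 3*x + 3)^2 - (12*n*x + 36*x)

(n - 3*x + 3)^2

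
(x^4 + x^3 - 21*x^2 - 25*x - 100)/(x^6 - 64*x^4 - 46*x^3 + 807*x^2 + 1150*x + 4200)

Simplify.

1/(x^2 - x - 42)

Factor: x^4 + x^3 - 21*x^2 - 25*x - 100 = (x^2 + x + 4)*(x - 5)*(x + 5);  x^6 - 64*x^4 - 46*x^3 + 807*x^2 + 1150*x + 4200 = (x^2 + x + 4)*(x - 7)*(x - 5)*(x + 6)*(x + 5)
Cancel the common factors (x^2 + x + 4), (x - 5), (x + 5).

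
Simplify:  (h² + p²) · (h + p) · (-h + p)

Pair the conjugate factors: (p+h)(p-h) = -h² + p², then repeat with the next factor.

-h⁴ + p⁴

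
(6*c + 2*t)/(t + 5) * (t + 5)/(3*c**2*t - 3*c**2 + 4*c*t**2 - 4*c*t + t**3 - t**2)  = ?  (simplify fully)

2/(c*t - c + t**2 - t)

Factor: 6*c + 2*t = 2*(3*c + t);  3*c**2*t - 3*c**2 + 4*c*t**2 - 4*c*t + t**3 - t**2 = (3*c + t)*(c + t)*(t - 1)
Cancel the common factors (3*c + t), (t + 5).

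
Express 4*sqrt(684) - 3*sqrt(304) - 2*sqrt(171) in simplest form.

4*sqrt(684) = 24*sqrt(19); 3*sqrt(304) = 12*sqrt(19); 2*sqrt(171) = 6*sqrt(19)
Combine: (24 - 12 - 6)·sqrt(19) = 6*sqrt(19)

6*sqrt(19)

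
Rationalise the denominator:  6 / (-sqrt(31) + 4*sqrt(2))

6*sqrt(31) + 24*sqrt(2)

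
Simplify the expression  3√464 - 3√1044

-6*√29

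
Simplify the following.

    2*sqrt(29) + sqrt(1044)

2*sqrt(29) = 2*sqrt(29); sqrt(1044) = 6*sqrt(29)
Combine: (2 + 6)·sqrt(29) = 8*sqrt(29)

8*sqrt(29)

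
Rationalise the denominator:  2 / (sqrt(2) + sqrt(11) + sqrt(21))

(-sqrt(462) - 4*sqrt(21) + 6*sqrt(11) + 15*sqrt(2))/6

Group as (sqrt(2) + sqrt(21)) + sqrt(11); multiply by (sqrt(2) + sqrt(21)) - sqrt(11), then rationalise the remaining surd.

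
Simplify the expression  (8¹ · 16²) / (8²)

2^5

8¹ = 2^3; 16² = 2^8; 8² = 2^6
Combine exponents: 2^5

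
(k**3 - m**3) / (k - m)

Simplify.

Factor as (a-b)(a**2+ab+b**2) with a=k, b=m.

k**2 + k*m + m**2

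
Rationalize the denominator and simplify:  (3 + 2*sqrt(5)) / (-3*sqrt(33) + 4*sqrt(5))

Multiply numerator and denominator by 4*sqrt(5) + 3*sqrt(33).
Denominator becomes -217; numerator becomes 12*sqrt(5) + 40 + 9*sqrt(33) + 6*sqrt(165).

(-6*sqrt(165) - 9*sqrt(33) - 40 - 12*sqrt(5))/217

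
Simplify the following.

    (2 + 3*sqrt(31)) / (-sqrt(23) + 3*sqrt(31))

(2*sqrt(23) + 6*sqrt(31) + 3*sqrt(713) + 279)/256

Multiply numerator and denominator by sqrt(23) + 3*sqrt(31).
Denominator becomes 256; numerator becomes 2*sqrt(23) + 6*sqrt(31) + 3*sqrt(713) + 279.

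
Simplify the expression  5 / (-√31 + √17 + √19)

(-25*√31 + 145*√19 + 165*√17 + 10*√10013)/1267

Group as (√17 + √19) - √31; multiply by (√17 + √19) + √31, then rationalise the remaining surd.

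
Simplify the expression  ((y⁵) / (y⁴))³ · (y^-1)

Inside the bracket: y¹
Raise to the power 3: y³
Multiply by (y^-1): add exponents.

y²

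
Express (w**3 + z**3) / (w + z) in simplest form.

w**2 - w*z + z**2

w**3 + z**3 = (w + z)(w**2 - w*z + z**2).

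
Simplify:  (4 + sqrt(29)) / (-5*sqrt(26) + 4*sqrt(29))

Multiply numerator and denominator by 4*sqrt(29) + 5*sqrt(26).
Denominator becomes -186; numerator becomes 16*sqrt(29) + 20*sqrt(26) + 116 + 5*sqrt(754).

(-5*sqrt(754) - 116 - 20*sqrt(26) - 16*sqrt(29))/186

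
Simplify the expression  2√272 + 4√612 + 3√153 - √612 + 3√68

2√272 = 8*√17; 4√612 = 24*√17; 3√153 = 9*√17; √612 = 6*√17; 3√68 = 6*√17
Combine: (8 + 24 + 9 - 6 + 6)·√17 = 41*√17

41*√17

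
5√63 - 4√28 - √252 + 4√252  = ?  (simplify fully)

25*√7

5√63 = 15*√7; 4√28 = 8*√7; √252 = 6*√7; 4√252 = 24*√7
Combine: (15 - 8 - 6 + 24)·√7 = 25*√7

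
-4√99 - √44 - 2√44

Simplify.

4√99 = 12*√11; √44 = 2*√11; 2√44 = 4*√11
Combine: (-12 - 2 - 4)·√11 = -18*√11

-18*√11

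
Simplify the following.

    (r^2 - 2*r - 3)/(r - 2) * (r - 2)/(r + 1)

r - 3

Factor: r^2 - 2*r - 3 = (r + 1)*(r - 3)
Cancel the common factors (r - 2), (r + 1).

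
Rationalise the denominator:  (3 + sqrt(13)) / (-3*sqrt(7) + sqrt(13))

(-3*sqrt(91) - 9*sqrt(7) - 13 - 3*sqrt(13))/50

Multiply numerator and denominator by sqrt(13) + 3*sqrt(7).
Denominator becomes -50; numerator becomes 3*sqrt(13) + 13 + 9*sqrt(7) + 3*sqrt(91).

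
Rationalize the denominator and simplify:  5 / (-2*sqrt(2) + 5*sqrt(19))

(10*sqrt(2) + 25*sqrt(19))/467

Multiply numerator and denominator by 2*sqrt(2) + 5*sqrt(19).
Denominator becomes 467; numerator becomes 10*sqrt(2) + 25*sqrt(19).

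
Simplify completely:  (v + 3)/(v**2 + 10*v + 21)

Factor: v**2 + 10*v + 21 = (v + 3)*(v + 7)
Cancel the common factor (v + 3).

1/(v + 7)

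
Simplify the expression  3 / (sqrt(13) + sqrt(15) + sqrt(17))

(-6*sqrt(3315) + 33*sqrt(17) + 45*sqrt(15) + 57*sqrt(13))/659

Group as (sqrt(13) + sqrt(17)) + sqrt(15); multiply by (sqrt(13) + sqrt(17)) - sqrt(15), then rationalise the remaining surd.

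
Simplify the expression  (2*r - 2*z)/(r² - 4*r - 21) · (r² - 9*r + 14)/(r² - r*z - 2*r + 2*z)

2/(r + 3)

Factor: 2*r - 2*z = 2·(r - z);  r² - 4*r - 21 = (r - 7)·(r + 3);  r² - 9*r + 14 = (r - 2)·(r - 7);  r² - r*z - 2*r + 2*z = (r - 2)·(r - z)
Cancel the common factors (r - 7), (r - 2), (r - z).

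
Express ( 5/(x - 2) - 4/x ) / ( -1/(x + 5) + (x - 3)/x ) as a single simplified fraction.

Numerator: 5/(x - 2) - 4/x = (x + 8)/(x² - 2*x)
Denominator: -1/(x + 5) + (x - 3)/x = (x² + x - 15)/(x² + 5*x)
Divide: ((x + 8)/(x² - 2*x)) · ((x² + 5*x)/(x² + x - 15)) = (x² + 13*x + 40)/(x³ - x² - 17*x + 30)

(x² + 13*x + 40)/(x³ - x² - 17*x + 30)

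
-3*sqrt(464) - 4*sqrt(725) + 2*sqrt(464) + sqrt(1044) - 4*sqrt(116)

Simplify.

-26*sqrt(29)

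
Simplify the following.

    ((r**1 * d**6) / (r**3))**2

Inside the bracket: (r**-2) * d**6
Raise to the power 2: (r**-4) * d**12

d**12/r**4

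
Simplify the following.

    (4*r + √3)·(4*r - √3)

(4*r)^2 - (√3)^2 = 16*r² - 3.

16*r² - 3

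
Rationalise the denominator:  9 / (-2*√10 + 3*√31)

Multiply numerator and denominator by 2*√10 + 3*√31.
Denominator becomes 239; numerator becomes 18*√10 + 27*√31.

(18*√10 + 27*√31)/239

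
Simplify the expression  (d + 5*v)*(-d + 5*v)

Product of conjugates: (P+Q)(P-Q) = P^2 - Q^2.

-d^2 + 25*v^2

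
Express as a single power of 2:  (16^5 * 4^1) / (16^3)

2^10

16^5 = 2^20; 4^1 = 2^2; 16^3 = 2^12
Combine exponents: 2^10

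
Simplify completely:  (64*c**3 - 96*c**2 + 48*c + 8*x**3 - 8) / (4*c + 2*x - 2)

Factor as (a+b)(a**2-ab+b**2) with a=(2*x), b=(4*c - 2).

16*c**2 - 8*c*x - 16*c + 4*x**2 + 4*x + 4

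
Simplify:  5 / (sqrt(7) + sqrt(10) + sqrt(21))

Group as (sqrt(10) + sqrt(21)) + sqrt(7); multiply by (sqrt(10) + sqrt(21)) - sqrt(7), then rationalise the remaining surd.

(-35*sqrt(30) - 10*sqrt(21) + 45*sqrt(10) + 60*sqrt(7))/132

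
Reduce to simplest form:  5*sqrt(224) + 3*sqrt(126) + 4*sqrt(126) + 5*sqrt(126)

5*sqrt(224) = 20*sqrt(14); 3*sqrt(126) = 9*sqrt(14); 4*sqrt(126) = 12*sqrt(14); 5*sqrt(126) = 15*sqrt(14)
Combine: (20 + 9 + 12 + 15)·sqrt(14) = 56*sqrt(14)

56*sqrt(14)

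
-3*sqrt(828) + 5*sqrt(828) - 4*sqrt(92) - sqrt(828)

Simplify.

3*sqrt(828) = 18*sqrt(23); 5*sqrt(828) = 30*sqrt(23); 4*sqrt(92) = 8*sqrt(23); sqrt(828) = 6*sqrt(23)
Combine: (-18 + 30 - 8 - 6)·sqrt(23) = -2*sqrt(23)

-2*sqrt(23)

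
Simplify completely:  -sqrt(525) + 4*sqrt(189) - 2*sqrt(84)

3*sqrt(21)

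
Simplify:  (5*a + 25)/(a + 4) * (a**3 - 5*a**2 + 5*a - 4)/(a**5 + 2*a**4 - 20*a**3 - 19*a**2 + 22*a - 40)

5/(a**2 + 6*a + 8)

Factor: 5*a + 25 = 5*(a + 5);  a**3 - 5*a**2 + 5*a - 4 = (a**2 - a + 1)*(a - 4);  a**5 + 2*a**4 - 20*a**3 - 19*a**2 + 22*a - 40 = (a + 2)*(a + 5)*(a**2 - a + 1)*(a - 4)
Cancel the common factors (a**2 - a + 1), (a - 4), (a + 5).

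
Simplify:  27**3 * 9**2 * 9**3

3**19

27**3 = 3**9; 9**2 = 3**4; 9**3 = 3**6
Combine exponents: 3**19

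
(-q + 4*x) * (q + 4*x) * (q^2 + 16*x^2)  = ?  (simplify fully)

-q^4 + 256*x^4

Telescope via difference of squares: ((4*x)+q)((4*x)-q) = -q^2 + 16*x^2, then repeat with the next factor.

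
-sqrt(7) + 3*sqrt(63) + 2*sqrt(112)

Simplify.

16*sqrt(7)

sqrt(7) = sqrt(7); 3*sqrt(63) = 9*sqrt(7); 2*sqrt(112) = 8*sqrt(7)
Combine: (-1 + 9 + 8)·sqrt(7) = 16*sqrt(7)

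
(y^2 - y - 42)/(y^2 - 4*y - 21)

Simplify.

Factor: y^2 - y - 42 = (y - 7)*(y + 6);  y^2 - 4*y - 21 = (y - 7)*(y + 3)
Cancel the common factor (y - 7).

(y + 6)/(y + 3)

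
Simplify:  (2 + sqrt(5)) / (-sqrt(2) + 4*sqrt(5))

(2*sqrt(2) + sqrt(10) + 8*sqrt(5) + 20)/78

Multiply numerator and denominator by sqrt(2) + 4*sqrt(5).
Denominator becomes 78; numerator becomes 2*sqrt(2) + sqrt(10) + 8*sqrt(5) + 20.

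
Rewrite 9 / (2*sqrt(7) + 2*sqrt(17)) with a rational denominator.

(-9*sqrt(7) + 9*sqrt(17))/20

Multiply numerator and denominator by -2*sqrt(17) + 2*sqrt(7).
Denominator becomes -40; numerator becomes -18*sqrt(17) + 18*sqrt(7).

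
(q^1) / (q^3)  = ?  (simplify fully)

Quotient: (q^-2)

q^(-2)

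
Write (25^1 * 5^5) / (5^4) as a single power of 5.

5^3

25^1 = 5^2; 5^5 = 5^5; 5^4 = 5^4
Combine exponents: 5^3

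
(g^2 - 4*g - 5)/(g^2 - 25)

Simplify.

(g + 1)/(g + 5)

Factor: g^2 - 4*g - 5 = (g - 5)*(g + 1);  g^2 - 25 = (g - 5)*(g + 5)
Cancel the common factor (g - 5).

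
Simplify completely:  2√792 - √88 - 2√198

2√792 = 12*√22; √88 = 2*√22; 2√198 = 6*√22
Combine: (12 - 2 - 6)·√22 = 4*√22

4*√22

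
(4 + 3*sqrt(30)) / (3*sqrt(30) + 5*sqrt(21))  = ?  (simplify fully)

(-270 - 12*sqrt(30) + 20*sqrt(21) + 45*sqrt(70))/255

Multiply numerator and denominator by -5*sqrt(21) + 3*sqrt(30).
Denominator becomes -255; numerator becomes -45*sqrt(70) - 20*sqrt(21) + 12*sqrt(30) + 270.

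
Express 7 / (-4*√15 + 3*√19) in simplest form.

(-28*√15 - 21*√19)/69

Multiply numerator and denominator by 3*√19 + 4*√15.
Denominator becomes -69; numerator becomes 21*√19 + 28*√15.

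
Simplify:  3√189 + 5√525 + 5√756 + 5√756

94*√21

3√189 = 9*√21; 5√525 = 25*√21; 5√756 = 30*√21; 5√756 = 30*√21
Combine: (9 + 25 + 30 + 30)·√21 = 94*√21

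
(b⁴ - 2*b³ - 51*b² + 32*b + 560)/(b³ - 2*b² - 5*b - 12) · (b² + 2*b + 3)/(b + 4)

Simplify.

Factor: b⁴ - 2*b³ - 51*b² + 32*b + 560 = (b - 7)·(b + 4)·(b - 4)·(b + 5);  b³ - 2*b² - 5*b - 12 = (b² + 2*b + 3)·(b - 4)
Cancel the common factors (b² + 2*b + 3), (b - 4), (b + 4).

b² - 2*b - 35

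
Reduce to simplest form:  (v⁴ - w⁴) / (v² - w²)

Factor v^4 - w^4 and cancel (v² - w²).

v² + w²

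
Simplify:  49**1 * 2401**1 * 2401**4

7**22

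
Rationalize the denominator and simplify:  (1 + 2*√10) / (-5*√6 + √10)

Multiply numerator and denominator by √10 + 5*√6.
Denominator becomes -140; numerator becomes √10 + 5*√6 + 20 + 20*√15.

(-20*√15 - 20 - 5*√6 - √10)/140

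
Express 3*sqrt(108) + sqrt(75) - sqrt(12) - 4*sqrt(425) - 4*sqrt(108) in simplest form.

-20*sqrt(17) - 3*sqrt(3)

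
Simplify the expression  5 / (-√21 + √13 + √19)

(-55*√21 + 75*√19 + 135*√13 + 10*√5187)/867

Group as (√13 + √19) - √21; multiply by (√13 + √19) + √21, then rationalise the remaining surd.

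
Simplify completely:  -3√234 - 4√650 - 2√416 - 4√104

3√234 = 9*√26; 4√650 = 20*√26; 2√416 = 8*√26; 4√104 = 8*√26
Combine: (-9 - 20 - 8 - 8)·√26 = -45*√26

-45*√26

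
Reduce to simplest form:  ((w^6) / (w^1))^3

Inside the bracket: w^5
Raise to the power 3: w^15

w^15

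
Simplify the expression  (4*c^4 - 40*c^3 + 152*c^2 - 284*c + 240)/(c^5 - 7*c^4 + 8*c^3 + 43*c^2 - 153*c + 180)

Factor: 4*c^4 - 40*c^3 + 152*c^2 - 284*c + 240 = 4*(c^2 - 3*c + 5)*(c - 4)*(c - 3);  c^5 - 7*c^4 + 8*c^3 + 43*c^2 - 153*c + 180 = (c - 3)*(c + 3)*(c^2 - 3*c + 5)*(c - 4)
Cancel the common factors (c^2 - 3*c + 5), (c - 3), (c - 4).

4/(c + 3)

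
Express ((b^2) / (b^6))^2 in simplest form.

b^(-8)

Inside the bracket: (b^-4)
Raise to the power 2: (b^-8)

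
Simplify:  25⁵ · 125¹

5^13

25⁵ = 5^10; 125¹ = 5^3
Combine exponents: 5^13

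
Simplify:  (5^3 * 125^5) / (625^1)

5^14

5^3 = 5^3; 125^5 = 5^15; 625^1 = 5^4
Combine exponents: 5^14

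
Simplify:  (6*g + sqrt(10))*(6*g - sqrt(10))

(6*g)^2 - (sqrt(10))^2 = 36*g^2 - 10.

36*g^2 - 10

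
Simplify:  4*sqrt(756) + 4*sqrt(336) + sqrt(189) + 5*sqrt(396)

30*sqrt(11) + 43*sqrt(21)

4*sqrt(756) = 24*sqrt(21); 4*sqrt(336) = 16*sqrt(21); sqrt(189) = 3*sqrt(21); 5*sqrt(396) = 30*sqrt(11)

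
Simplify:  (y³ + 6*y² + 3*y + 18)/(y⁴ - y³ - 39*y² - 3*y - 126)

1/(y - 7)

Factor: y³ + 6*y² + 3*y + 18 = (y² + 3)·(y + 6);  y⁴ - y³ - 39*y² - 3*y - 126 = (y + 6)·(y² + 3)·(y - 7)
Cancel the common factors (y² + 3), (y + 6).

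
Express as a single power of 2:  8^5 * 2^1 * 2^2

8^5 = 2^15; 2^1 = 2^1; 2^2 = 2^2
Combine exponents: 2^18

2^18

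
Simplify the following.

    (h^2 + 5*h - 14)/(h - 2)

h + 7

Factor: h^2 + 5*h - 14 = (h - 2)*(h + 7)
Cancel the common factor (h - 2).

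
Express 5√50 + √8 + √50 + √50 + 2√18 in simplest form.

43*√2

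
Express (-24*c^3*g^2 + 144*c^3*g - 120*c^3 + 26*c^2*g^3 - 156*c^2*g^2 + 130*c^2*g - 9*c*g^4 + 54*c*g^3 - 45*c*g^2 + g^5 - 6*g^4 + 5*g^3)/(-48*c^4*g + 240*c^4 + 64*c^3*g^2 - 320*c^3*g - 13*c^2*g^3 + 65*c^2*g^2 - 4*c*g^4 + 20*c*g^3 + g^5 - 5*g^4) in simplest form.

Factor: -24*c^3*g^2 + 144*c^3*g - 120*c^3 + 26*c^2*g^3 - 156*c^2*g^2 + 130*c^2*g - 9*c*g^4 + 54*c*g^3 - 45*c*g^2 + g^5 - 6*g^4 + 5*g^3 = (g - 1)*(g - 5)*(-3*c + g)*(-2*c + g)*(-4*c + g);  -48*c^4*g + 240*c^4 + 64*c^3*g^2 - 320*c^3*g - 13*c^2*g^3 + 65*c^2*g^2 - 4*c*g^4 + 20*c*g^3 + g^5 - 5*g^4 = (-c + g)*(-4*c + g)*(-3*c + g)*(g - 5)*(4*c + g)
Cancel the common factors (-4*c + g), (g - 5), (-3*c + g).

(2*c*g - 2*c - g^2 + g)/(4*c^2 - 3*c*g - g^2)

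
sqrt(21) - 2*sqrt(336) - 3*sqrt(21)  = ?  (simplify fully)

sqrt(21) = sqrt(21); 2*sqrt(336) = 8*sqrt(21); 3*sqrt(21) = 3*sqrt(21)
Combine: (1 - 8 - 3)·sqrt(21) = -10*sqrt(21)

-10*sqrt(21)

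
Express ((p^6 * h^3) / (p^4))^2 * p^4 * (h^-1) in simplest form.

h^5*p^8

Inside the bracket: p^2 * h^3
Raise to the power 2: p^4 * h^6
Multiply by p^4 * (h^-1): add exponents.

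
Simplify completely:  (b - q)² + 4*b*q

(b + q)²

Expand the square and combine the 4*b*q term.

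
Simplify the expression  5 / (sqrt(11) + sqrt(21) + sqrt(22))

Group as (sqrt(11) + sqrt(22)) + sqrt(21); multiply by (sqrt(11) + sqrt(22)) - sqrt(21), then rationalise the remaining surd.

(-55*sqrt(42) + 25*sqrt(22) + 30*sqrt(21) + 80*sqrt(11))/412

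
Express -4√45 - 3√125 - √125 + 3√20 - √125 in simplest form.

-31*√5

4√45 = 12*√5; 3√125 = 15*√5; √125 = 5*√5; 3√20 = 6*√5; √125 = 5*√5
Combine: (-12 - 15 - 5 + 6 - 5)·√5 = -31*√5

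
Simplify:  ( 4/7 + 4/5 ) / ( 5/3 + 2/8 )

576/805

Numerator: 4/7 + 4/5 = 48/35
Denominator: 5/3 + 2/8 = 23/12
Divide: (48/35) · (12/23) = 576/805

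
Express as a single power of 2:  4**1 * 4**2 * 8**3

2**15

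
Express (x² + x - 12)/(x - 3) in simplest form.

Factor: x² + x - 12 = (x - 3)·(x + 4)
Cancel the common factor (x - 3).

x + 4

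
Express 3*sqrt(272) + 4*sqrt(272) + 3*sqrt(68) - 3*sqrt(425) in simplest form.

19*sqrt(17)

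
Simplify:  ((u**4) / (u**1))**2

u**6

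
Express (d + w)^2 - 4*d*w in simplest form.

Expanding gives d^2 - 2*d*w + w^2, a perfect square.

(d - w)^2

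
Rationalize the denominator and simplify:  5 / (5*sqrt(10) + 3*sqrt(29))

(-25*sqrt(10) + 15*sqrt(29))/11

Multiply numerator and denominator by -5*sqrt(10) + 3*sqrt(29).
Denominator becomes 11; numerator becomes -25*sqrt(10) + 15*sqrt(29).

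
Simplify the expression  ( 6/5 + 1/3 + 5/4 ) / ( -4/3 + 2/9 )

Numerator: 6/5 + 1/3 + 5/4 = 167/60
Denominator: -4/3 + 2/9 = -10/9
Divide: (167/60) · (-9/10) = -501/200

-501/200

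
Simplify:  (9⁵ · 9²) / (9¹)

3^12

9⁵ = 3^10; 9² = 3^4; 9¹ = 3^2
Combine exponents: 3^12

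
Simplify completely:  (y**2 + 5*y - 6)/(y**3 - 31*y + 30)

Factor: y**2 + 5*y - 6 = (y - 1)*(y + 6);  y**3 - 31*y + 30 = (y - 5)*(y - 1)*(y + 6)
Cancel the common factors (y - 1), (y + 6).

1/(y - 5)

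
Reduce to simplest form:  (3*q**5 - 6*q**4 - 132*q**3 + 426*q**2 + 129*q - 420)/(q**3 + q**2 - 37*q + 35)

Factor: 3*q**5 - 6*q**4 - 132*q**3 + 426*q**2 + 129*q - 420 = 3*(q + 1)*(q - 5)*(q - 4)*(q - 1)*(q + 7);  q**3 + q**2 - 37*q + 35 = (q + 7)*(q - 1)*(q - 5)
Cancel the common factors (q - 5), (q - 1), (q + 7).

3*q**2 - 9*q - 12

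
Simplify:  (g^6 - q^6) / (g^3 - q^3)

g^6 - q^6 factors as -(-g + q)*(g + q)*(g^2 - g*q + q^2)*(g^2 + g*q + q^2).

g^3 + q^3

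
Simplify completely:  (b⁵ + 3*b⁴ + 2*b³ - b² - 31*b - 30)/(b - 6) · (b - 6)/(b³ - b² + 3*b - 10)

b² + 4*b + 3

Factor: b⁵ + 3*b⁴ + 2*b³ - b² - 31*b - 30 = (b + 3)·(b - 2)·(b + 1)·(b² + b + 5);  b³ - b² + 3*b - 10 = (b² + b + 5)·(b - 2)
Cancel the common factors (b² + b + 5), (b - 2), (b - 6).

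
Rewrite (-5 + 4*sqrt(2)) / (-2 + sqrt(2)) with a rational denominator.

Multiply numerator and denominator by -2 - sqrt(2).
Denominator becomes 2; numerator becomes -3*sqrt(2) + 2.

(-3*sqrt(2) + 2)/2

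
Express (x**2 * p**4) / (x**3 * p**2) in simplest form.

p**2/x

Quotient: (x**-1) * p**2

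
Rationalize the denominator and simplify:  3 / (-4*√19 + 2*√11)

(-6*√19 - 3*√11)/130

Multiply numerator and denominator by 2*√11 + 4*√19.
Denominator becomes -260; numerator becomes 6*√11 + 12*√19.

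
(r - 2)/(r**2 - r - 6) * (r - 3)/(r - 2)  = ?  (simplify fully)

Factor: r**2 - r - 6 = (r + 2)*(r - 3)
Cancel the common factors (r - 3), (r - 2).

1/(r + 2)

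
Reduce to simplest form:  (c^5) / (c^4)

Quotient: c^1

c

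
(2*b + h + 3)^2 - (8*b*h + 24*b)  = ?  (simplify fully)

After expansion: 4*b^2 - 4*b*h - 12*b + h^2 + 6*h + 9 — a perfect-square trinomial.

(-2*b + h + 3)^2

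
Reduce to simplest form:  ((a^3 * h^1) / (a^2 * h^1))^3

Inside the bracket: a^1
Raise to the power 3: a^3

a^3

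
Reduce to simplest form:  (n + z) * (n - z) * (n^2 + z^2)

n^4 - z^4

Telescope via difference of squares: (n+z)(n-z) = n^2 - z^2, then repeat with the next factor.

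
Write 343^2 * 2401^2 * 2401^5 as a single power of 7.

343^2 = 7^6; 2401^2 = 7^8; 2401^5 = 7^20
Combine exponents: 7^34

7^34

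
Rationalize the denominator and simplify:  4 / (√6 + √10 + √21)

Group as (√6 + √10) + √21; multiply by (√6 + √10) - √21, then rationalise the remaining surd.

(-48*√35 - 20*√21 + 68*√10 + 100*√6)/215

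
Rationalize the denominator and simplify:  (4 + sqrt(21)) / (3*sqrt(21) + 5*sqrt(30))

(-63 - 12*sqrt(21) + 20*sqrt(30) + 15*sqrt(70))/561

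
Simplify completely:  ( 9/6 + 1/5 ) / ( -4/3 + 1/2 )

Numerator: 9/6 + 1/5 = 17/10
Denominator: -4/3 + 1/2 = -5/6
Divide: (17/10) · (-6/5) = -51/25

-51/25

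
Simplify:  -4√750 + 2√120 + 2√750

-6*√30

4√750 = 20*√30; 2√120 = 4*√30; 2√750 = 10*√30
Combine: (-20 + 4 + 10)·√30 = -6*√30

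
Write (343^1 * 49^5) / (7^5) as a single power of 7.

7^8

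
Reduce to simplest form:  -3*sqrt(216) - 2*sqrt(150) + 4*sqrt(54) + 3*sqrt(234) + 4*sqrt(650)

-16*sqrt(6) + 29*sqrt(26)

3*sqrt(216) = 18*sqrt(6); 2*sqrt(150) = 10*sqrt(6); 4*sqrt(54) = 12*sqrt(6); 3*sqrt(234) = 9*sqrt(26); 4*sqrt(650) = 20*sqrt(26)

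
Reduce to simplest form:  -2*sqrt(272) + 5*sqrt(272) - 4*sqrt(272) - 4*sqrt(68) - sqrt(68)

-14*sqrt(17)

2*sqrt(272) = 8*sqrt(17); 5*sqrt(272) = 20*sqrt(17); 4*sqrt(272) = 16*sqrt(17); 4*sqrt(68) = 8*sqrt(17); sqrt(68) = 2*sqrt(17)
Combine: (-8 + 20 - 16 - 8 - 2)·sqrt(17) = -14*sqrt(17)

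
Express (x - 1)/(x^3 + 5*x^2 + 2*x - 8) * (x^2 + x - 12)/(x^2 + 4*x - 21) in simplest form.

1/(x^2 + 9*x + 14)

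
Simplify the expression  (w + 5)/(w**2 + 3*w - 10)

Factor: w**2 + 3*w - 10 = (w + 5)*(w - 2)
Cancel the common factor (w + 5).

1/(w - 2)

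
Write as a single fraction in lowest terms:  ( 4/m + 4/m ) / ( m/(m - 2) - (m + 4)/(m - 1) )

(-8*m^2 + 24*m - 16)/(3*m^2 - 8*m)

Numerator: 4/m + 4/m = 8/m
Denominator: m/(m - 2) - (m + 4)/(m - 1) = (-3*m + 8)/(m^2 - 3*m + 2)
Divide: (8/m) · ((m^2 - 3*m + 2)/(-3*m + 8)) = (-8*m^2 + 24*m - 16)/(3*m^2 - 8*m)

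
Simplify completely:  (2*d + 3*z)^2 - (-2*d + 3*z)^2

24*d*z

Binomially expand both and collect terms in (3*z), (2*d).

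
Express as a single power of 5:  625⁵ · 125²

625⁵ = 5^20; 125² = 5^6
Combine exponents: 5^26

5^26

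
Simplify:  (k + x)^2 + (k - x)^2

2*k^2 + 2*x^2

Binomially expand both and collect terms in k, x.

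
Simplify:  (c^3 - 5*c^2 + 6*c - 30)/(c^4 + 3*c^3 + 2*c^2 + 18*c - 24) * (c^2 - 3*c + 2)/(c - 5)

(c - 2)/(c + 4)

Factor: c^3 - 5*c^2 + 6*c - 30 = (c - 5)*(c^2 + 6);  c^4 + 3*c^3 + 2*c^2 + 18*c - 24 = (c^2 + 6)*(c - 1)*(c + 4);  c^2 - 3*c + 2 = (c - 1)*(c - 2)
Cancel the common factors (c^2 + 6), (c - 5), (c - 1).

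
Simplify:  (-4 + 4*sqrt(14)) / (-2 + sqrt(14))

Multiply numerator and denominator by -sqrt(14) - 2.
Denominator becomes -10; numerator becomes -48 - 4*sqrt(14).

(2*sqrt(14) + 24)/5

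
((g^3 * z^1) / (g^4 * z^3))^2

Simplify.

1/(g^2*z^4)

Inside the bracket: (g^-1) * (z^-2)
Raise to the power 2: (g^-2) * (z^-4)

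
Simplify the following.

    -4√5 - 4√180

4√5 = 4*√5; 4√180 = 24*√5
Combine: (-4 - 24)·√5 = -28*√5

-28*√5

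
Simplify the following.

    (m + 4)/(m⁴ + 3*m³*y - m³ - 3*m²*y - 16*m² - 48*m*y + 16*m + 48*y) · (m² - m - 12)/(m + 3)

Factor: m⁴ + 3*m³*y - m³ - 3*m²*y - 16*m² - 48*m*y + 16*m + 48*y = (m - 1)·(m + 3*y)·(m - 4)·(m + 4);  m² - m - 12 = (m - 4)·(m + 3)
Cancel the common factors (m + 4), (m - 4), (m + 3).

1/(m² + 3*m*y - m - 3*y)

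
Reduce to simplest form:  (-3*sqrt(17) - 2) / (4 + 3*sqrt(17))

(-145 + 6*sqrt(17))/137

Multiply numerator and denominator by -3*sqrt(17) + 4.
Denominator becomes -137; numerator becomes -6*sqrt(17) + 145.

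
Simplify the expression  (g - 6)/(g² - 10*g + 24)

1/(g - 4)

Factor: g² - 10*g + 24 = (g - 6)·(g - 4)
Cancel the common factor (g - 6).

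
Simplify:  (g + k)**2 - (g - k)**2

4*g*k

Only the odd-power cross terms survive.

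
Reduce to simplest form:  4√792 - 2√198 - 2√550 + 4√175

4√792 = 24*√22; 2√198 = 6*√22; 2√550 = 10*√22; 4√175 = 20*√7

8*√22 + 20*√7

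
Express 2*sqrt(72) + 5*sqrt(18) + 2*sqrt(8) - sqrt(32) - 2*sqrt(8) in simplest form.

23*sqrt(2)

2*sqrt(72) = 12*sqrt(2); 5*sqrt(18) = 15*sqrt(2); 2*sqrt(8) = 4*sqrt(2); sqrt(32) = 4*sqrt(2); 2*sqrt(8) = 4*sqrt(2)
Combine: (12 + 15 + 4 - 4 - 4)·sqrt(2) = 23*sqrt(2)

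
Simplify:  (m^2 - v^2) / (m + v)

m - v

m^2 - v^2 factors as -(-m + v)*(m + v).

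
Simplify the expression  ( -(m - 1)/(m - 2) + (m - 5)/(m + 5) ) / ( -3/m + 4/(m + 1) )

Numerator: -(m - 1)/(m - 2) + (m - 5)/(m + 5) = (-11*m + 15)/(m**2 + 3*m - 10)
Denominator: -3/m + 4/(m + 1) = (m - 3)/(m**2 + m)
Divide: ((-11*m + 15)/(m**2 + 3*m - 10)) · ((m**2 + m)/(m - 3)) = (-11*m**3 + 4*m**2 + 15*m)/(m**3 - 19*m + 30)

(-11*m**3 + 4*m**2 + 15*m)/(m**3 - 19*m + 30)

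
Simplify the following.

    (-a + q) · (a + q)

-a² + q²

Pair the conjugate factors: (q+a)(q-a) = -a² + q².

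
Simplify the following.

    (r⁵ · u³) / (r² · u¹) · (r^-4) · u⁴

u⁶/r

Quotient: r³ · u²
Multiply by (r^-4) · u⁴: add exponents.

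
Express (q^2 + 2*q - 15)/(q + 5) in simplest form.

Factor: q^2 + 2*q - 15 = (q + 5)*(q - 3)
Cancel the common factor (q + 5).

q - 3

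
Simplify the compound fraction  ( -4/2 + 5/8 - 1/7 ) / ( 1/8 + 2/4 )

Numerator: -4/2 + 5/8 - 1/7 = -85/56
Denominator: 1/8 + 2/4 = 5/8
Divide: (-85/56) · (8/5) = -17/7

-17/7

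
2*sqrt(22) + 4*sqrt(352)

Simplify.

18*sqrt(22)

2*sqrt(22) = 2*sqrt(22); 4*sqrt(352) = 16*sqrt(22)
Combine: (2 + 16)·sqrt(22) = 18*sqrt(22)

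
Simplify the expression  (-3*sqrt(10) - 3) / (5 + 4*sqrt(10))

(-35 + sqrt(10))/45

Multiply numerator and denominator by -4*sqrt(10) + 5.
Denominator becomes -135; numerator becomes -3*sqrt(10) + 105.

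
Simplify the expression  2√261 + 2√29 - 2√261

2*√29

2√261 = 6*√29; 2√29 = 2*√29; 2√261 = 6*√29
Combine: (6 + 2 - 6)·√29 = 2*√29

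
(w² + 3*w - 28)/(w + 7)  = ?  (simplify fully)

w - 4

Factor: w² + 3*w - 28 = (w - 4)·(w + 7)
Cancel the common factor (w + 7).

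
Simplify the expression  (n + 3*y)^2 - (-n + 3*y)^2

12*n*y

Binomially expand both and collect terms in (3*y), n.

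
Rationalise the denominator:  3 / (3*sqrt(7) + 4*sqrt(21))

(-3*sqrt(7) + 4*sqrt(21))/91

Multiply numerator and denominator by -3*sqrt(7) + 4*sqrt(21).
Denominator becomes 273; numerator becomes -9*sqrt(7) + 12*sqrt(21).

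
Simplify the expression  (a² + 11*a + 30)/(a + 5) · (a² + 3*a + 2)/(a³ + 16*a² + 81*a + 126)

Factor: a² + 11*a + 30 = (a + 6)·(a + 5);  a² + 3*a + 2 = (a + 2)·(a + 1);  a³ + 16*a² + 81*a + 126 = (a + 6)·(a + 7)·(a + 3)
Cancel the common factors (a + 5), (a + 6).

(a² + 3*a + 2)/(a² + 10*a + 21)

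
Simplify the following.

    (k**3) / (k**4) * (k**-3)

Quotient: (k**-1)
Multiply by (k**-3): add exponents.

k**(-4)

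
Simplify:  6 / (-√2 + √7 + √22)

(-102*√7 - 24*√77 + 162*√2 + 78*√22)/113

Group as (√7 + √22) - √2; multiply by (√7 + √22) + √2, then rationalise the remaining surd.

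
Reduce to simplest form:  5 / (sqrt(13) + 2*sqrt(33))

Multiply numerator and denominator by -2*sqrt(33) + sqrt(13).
Denominator becomes -119; numerator becomes -10*sqrt(33) + 5*sqrt(13).

(-5*sqrt(13) + 10*sqrt(33))/119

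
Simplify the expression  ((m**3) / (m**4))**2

Inside the bracket: (m**-1)
Raise to the power 2: (m**-2)

m**(-2)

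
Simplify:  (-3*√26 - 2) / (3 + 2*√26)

Multiply numerator and denominator by -2*√26 + 3.
Denominator becomes -95; numerator becomes -5*√26 + 150.

(-30 + √26)/19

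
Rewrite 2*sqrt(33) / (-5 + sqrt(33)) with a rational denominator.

Multiply numerator and denominator by -sqrt(33) - 5.
Denominator becomes -8; numerator becomes -66 - 10*sqrt(33).

(5*sqrt(33) + 33)/4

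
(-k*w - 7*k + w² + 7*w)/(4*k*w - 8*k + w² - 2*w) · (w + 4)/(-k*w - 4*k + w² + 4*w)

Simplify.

Factor: -k*w - 7*k + w² + 7*w = (w + 7)·(-k + w);  4*k*w - 8*k + w² - 2*w = (w - 2)·(4*k + w);  -k*w - 4*k + w² + 4*w = (w + 4)·(-k + w)
Cancel the common factors (-k + w), (w + 4).

(w + 7)/(4*k*w - 8*k + w² - 2*w)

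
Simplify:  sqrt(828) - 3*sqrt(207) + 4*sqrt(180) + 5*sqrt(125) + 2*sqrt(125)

-3*sqrt(23) + 59*sqrt(5)

sqrt(828) = 6*sqrt(23); 3*sqrt(207) = 9*sqrt(23); 4*sqrt(180) = 24*sqrt(5); 5*sqrt(125) = 25*sqrt(5); 2*sqrt(125) = 10*sqrt(5)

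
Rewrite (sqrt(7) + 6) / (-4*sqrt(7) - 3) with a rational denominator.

Multiply numerator and denominator by -3 + 4*sqrt(7).
Denominator becomes -103; numerator becomes 10 + 21*sqrt(7).

(-21*sqrt(7) - 10)/103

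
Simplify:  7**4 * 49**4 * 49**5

7**4 = 7**4; 49**4 = 7**8; 49**5 = 7**10
Combine exponents: 7**22

7**22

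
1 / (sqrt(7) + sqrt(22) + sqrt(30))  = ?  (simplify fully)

Group as (sqrt(22) + sqrt(30)) + sqrt(7); multiply by (sqrt(22) + sqrt(30)) - sqrt(7), then rationalise the remaining surd.

(-4*sqrt(1155) - sqrt(30) + 15*sqrt(22) + 45*sqrt(7))/615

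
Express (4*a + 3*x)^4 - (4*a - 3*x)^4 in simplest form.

Only the odd-power cross terms survive.

1536*a^3*x + 864*a*x^3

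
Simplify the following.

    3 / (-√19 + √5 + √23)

(-27*√19 + 3*√23 + 111*√5 + 6*√2185)/379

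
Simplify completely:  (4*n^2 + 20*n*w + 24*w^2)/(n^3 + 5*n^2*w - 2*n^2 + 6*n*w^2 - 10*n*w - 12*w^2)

4/(n - 2)

Factor: 4*n^2 + 20*n*w + 24*w^2 = 4*(n + 3*w)*(n + 2*w);  n^3 + 5*n^2*w - 2*n^2 + 6*n*w^2 - 10*n*w - 12*w^2 = (n + 3*w)*(n + 2*w)*(n - 2)
Cancel the common factors (n + 3*w), (n + 2*w).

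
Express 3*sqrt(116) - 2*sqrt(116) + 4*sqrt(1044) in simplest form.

3*sqrt(116) = 6*sqrt(29); 2*sqrt(116) = 4*sqrt(29); 4*sqrt(1044) = 24*sqrt(29)
Combine: (6 - 4 + 24)·sqrt(29) = 26*sqrt(29)

26*sqrt(29)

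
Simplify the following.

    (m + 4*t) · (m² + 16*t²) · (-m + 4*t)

Pair the conjugate factors: ((4*t)+m)((4*t)-m) = -m² + 16*t², then repeat with the next factor.

-m⁴ + 256*t⁴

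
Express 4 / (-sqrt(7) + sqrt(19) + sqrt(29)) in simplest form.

(-164*sqrt(7) - 12*sqrt(29) + 68*sqrt(19) + 8*sqrt(3857))/523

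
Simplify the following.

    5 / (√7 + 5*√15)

Multiply numerator and denominator by -5*√15 + √7.
Denominator becomes -368; numerator becomes -25*√15 + 5*√7.

(-5*√7 + 25*√15)/368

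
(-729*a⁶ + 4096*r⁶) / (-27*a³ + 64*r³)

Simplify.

-729*a⁶ + 4096*r⁶ factors as (-3*a + 4*r)*(3*a + 4*r)*(9*a² - 12*a*r + 16*r²)*(9*a² + 12*a*r + 16*r²).

27*a³ + 64*r³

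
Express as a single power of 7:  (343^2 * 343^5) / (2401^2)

7^13

343^2 = 7^6; 343^5 = 7^15; 2401^2 = 7^8
Combine exponents: 7^13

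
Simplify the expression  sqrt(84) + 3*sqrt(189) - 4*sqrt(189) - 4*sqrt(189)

-13*sqrt(21)

sqrt(84) = 2*sqrt(21); 3*sqrt(189) = 9*sqrt(21); 4*sqrt(189) = 12*sqrt(21); 4*sqrt(189) = 12*sqrt(21)
Combine: (2 + 9 - 12 - 12)·sqrt(21) = -13*sqrt(21)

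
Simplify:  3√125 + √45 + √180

3√125 = 15*√5; √45 = 3*√5; √180 = 6*√5
Combine: (15 + 3 + 6)·√5 = 24*√5

24*√5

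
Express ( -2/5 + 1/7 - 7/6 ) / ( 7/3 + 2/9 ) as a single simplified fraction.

-39/70

Numerator: -2/5 + 1/7 - 7/6 = -299/210
Denominator: 7/3 + 2/9 = 23/9
Divide: (-299/210) · (9/23) = -39/70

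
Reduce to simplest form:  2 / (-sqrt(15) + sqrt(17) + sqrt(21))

(-46*sqrt(15) + 22*sqrt(21) + 38*sqrt(17) + 12*sqrt(595))/899

Group as (sqrt(17) + sqrt(21)) - sqrt(15); multiply by (sqrt(17) + sqrt(21)) + sqrt(15), then rationalise the remaining surd.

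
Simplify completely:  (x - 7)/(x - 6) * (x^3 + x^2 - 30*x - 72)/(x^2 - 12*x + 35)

(x^2 + 7*x + 12)/(x - 5)

Factor: x^3 + x^2 - 30*x - 72 = (x + 3)*(x + 4)*(x - 6);  x^2 - 12*x + 35 = (x - 5)*(x - 7)
Cancel the common factors (x - 7), (x - 6).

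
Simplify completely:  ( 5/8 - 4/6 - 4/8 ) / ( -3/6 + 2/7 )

Numerator: 5/8 - 4/6 - 4/8 = -13/24
Denominator: -3/6 + 2/7 = -3/14
Divide: (-13/24) · (-14/3) = 91/36

91/36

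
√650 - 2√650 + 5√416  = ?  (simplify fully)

15*√26

√650 = 5*√26; 2√650 = 10*√26; 5√416 = 20*√26
Combine: (5 - 10 + 20)·√26 = 15*√26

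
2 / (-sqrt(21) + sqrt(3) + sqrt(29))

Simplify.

Group as (sqrt(3) + sqrt(29)) - sqrt(21); multiply by (sqrt(3) + sqrt(29)) + sqrt(21), then rationalise the remaining surd.

(-22*sqrt(21) - 10*sqrt(29) + 94*sqrt(3) + 12*sqrt(203))/227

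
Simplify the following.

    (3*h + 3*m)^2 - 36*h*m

After expansion: 9*h^2 - 18*h*m + 9*m^2 — a perfect-square trinomial.

9*(h - m)^2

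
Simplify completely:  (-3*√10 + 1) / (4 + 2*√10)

(-32 + 7*√10)/12

Multiply numerator and denominator by -2*√10 + 4.
Denominator becomes -24; numerator becomes -14*√10 + 64.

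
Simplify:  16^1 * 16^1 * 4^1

16^1 = 2^4; 16^1 = 2^4; 4^1 = 2^2
Combine exponents: 2^10

2^10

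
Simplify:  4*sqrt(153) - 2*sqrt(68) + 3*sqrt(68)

4*sqrt(153) = 12*sqrt(17); 2*sqrt(68) = 4*sqrt(17); 3*sqrt(68) = 6*sqrt(17)
Combine: (12 - 4 + 6)·sqrt(17) = 14*sqrt(17)

14*sqrt(17)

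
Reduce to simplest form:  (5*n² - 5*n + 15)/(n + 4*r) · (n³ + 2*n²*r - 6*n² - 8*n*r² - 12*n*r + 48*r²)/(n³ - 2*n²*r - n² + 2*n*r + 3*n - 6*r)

Factor: 5*n² - 5*n + 15 = 5·(n² - n + 3);  n³ + 2*n²*r - 6*n² - 8*n*r² - 12*n*r + 48*r² = (n + 4*r)·(n - 2*r)·(n - 6);  n³ - 2*n²*r - n² + 2*n*r + 3*n - 6*r = (n - 2*r)·(n² - n + 3)
Cancel the common factors (n² - n + 3), (n + 4*r), (n - 2*r).

5*n - 30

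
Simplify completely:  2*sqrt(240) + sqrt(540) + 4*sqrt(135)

26*sqrt(15)

2*sqrt(240) = 8*sqrt(15); sqrt(540) = 6*sqrt(15); 4*sqrt(135) = 12*sqrt(15)
Combine: (8 + 6 + 12)·sqrt(15) = 26*sqrt(15)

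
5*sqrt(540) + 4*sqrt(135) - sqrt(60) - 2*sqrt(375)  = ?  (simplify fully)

5*sqrt(540) = 30*sqrt(15); 4*sqrt(135) = 12*sqrt(15); sqrt(60) = 2*sqrt(15); 2*sqrt(375) = 10*sqrt(15)
Combine: (30 + 12 - 2 - 10)·sqrt(15) = 30*sqrt(15)

30*sqrt(15)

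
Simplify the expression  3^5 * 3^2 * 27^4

3^19

3^5 = 3^5; 3^2 = 3^2; 27^4 = 3^12
Combine exponents: 3^19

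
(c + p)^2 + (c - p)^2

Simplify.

2*c^2 + 2*p^2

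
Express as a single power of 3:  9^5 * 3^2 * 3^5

9^5 = 3^10; 3^2 = 3^2; 3^5 = 3^5
Combine exponents: 3^17

3^17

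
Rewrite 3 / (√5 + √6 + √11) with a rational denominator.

(-√330 + 5*√6 + 6*√5)/20

Group as (√5 + √6) + √11; multiply by (√5 + √6) - √11, then rationalise the remaining surd.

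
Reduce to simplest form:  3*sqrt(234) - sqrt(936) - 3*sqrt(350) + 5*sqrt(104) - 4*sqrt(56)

-23*sqrt(14) + 13*sqrt(26)

3*sqrt(234) = 9*sqrt(26); sqrt(936) = 6*sqrt(26); 3*sqrt(350) = 15*sqrt(14); 5*sqrt(104) = 10*sqrt(26); 4*sqrt(56) = 8*sqrt(14)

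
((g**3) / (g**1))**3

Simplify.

g**6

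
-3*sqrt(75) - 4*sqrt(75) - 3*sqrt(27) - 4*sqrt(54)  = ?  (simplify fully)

3*sqrt(75) = 15*sqrt(3); 4*sqrt(75) = 20*sqrt(3); 3*sqrt(27) = 9*sqrt(3); 4*sqrt(54) = 12*sqrt(6)

-44*sqrt(3) - 12*sqrt(6)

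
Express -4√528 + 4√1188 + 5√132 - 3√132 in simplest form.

12*√33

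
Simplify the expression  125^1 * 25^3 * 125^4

5^21

125^1 = 5^3; 25^3 = 5^6; 125^4 = 5^12
Combine exponents: 5^21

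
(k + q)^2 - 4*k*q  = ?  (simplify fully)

(k - q)^2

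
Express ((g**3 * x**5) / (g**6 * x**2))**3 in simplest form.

Inside the bracket: (g**-3) * x**3
Raise to the power 3: (g**-9) * x**9

x**9/g**9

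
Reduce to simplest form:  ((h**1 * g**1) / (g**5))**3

Inside the bracket: h**1 * (g**-4)
Raise to the power 3: h**3 * (g**-12)

h**3/g**12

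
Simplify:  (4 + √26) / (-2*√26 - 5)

(-32 - 3*√26)/79

Multiply numerator and denominator by -5 + 2*√26.
Denominator becomes -79; numerator becomes 3*√26 + 32.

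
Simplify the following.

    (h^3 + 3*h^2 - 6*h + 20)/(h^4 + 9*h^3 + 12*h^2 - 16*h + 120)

1/(h + 6)

Factor: h^3 + 3*h^2 - 6*h + 20 = (h + 5)*(h^2 - 2*h + 4);  h^4 + 9*h^3 + 12*h^2 - 16*h + 120 = (h + 5)*(h + 6)*(h^2 - 2*h + 4)
Cancel the common factors (h^2 - 2*h + 4), (h + 5).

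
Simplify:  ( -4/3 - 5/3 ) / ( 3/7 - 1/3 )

-63/2

Numerator: -4/3 - 5/3 = -3
Denominator: 3/7 - 1/3 = 2/21
Divide: (-3) · (21/2) = -63/2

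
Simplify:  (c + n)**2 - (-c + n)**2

Binomially expand both and collect terms in n, c.

4*c*n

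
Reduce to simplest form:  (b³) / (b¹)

b²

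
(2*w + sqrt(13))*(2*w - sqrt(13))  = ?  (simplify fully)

Product of conjugates: (P+Q)(P-Q) = P^2 - Q^2.

4*w^2 - 13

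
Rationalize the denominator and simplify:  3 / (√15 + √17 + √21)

Group as (√15 + √21) + √17; multiply by (√15 + √21) - √17, then rationalise the remaining surd.

(-18*√595 + 33*√21 + 57*√17 + 69*√15)/899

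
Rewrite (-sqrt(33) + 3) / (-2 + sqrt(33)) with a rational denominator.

(-27 + sqrt(33))/29

Multiply numerator and denominator by -sqrt(33) - 2.
Denominator becomes -29; numerator becomes -sqrt(33) + 27.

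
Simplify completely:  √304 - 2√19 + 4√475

22*√19

√304 = 4*√19; 2√19 = 2*√19; 4√475 = 20*√19
Combine: (4 - 2 + 20)·√19 = 22*√19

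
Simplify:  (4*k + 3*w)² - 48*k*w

Expanding gives 16*k² - 24*k*w + 9*w², a perfect square.

(4*k - 3*w)²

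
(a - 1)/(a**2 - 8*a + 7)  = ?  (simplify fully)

1/(a - 7)

Factor: a**2 - 8*a + 7 = (a - 1)*(a - 7)
Cancel the common factor (a - 1).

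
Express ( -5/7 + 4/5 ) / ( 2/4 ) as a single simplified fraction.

Numerator: -5/7 + 4/5 = 3/35
Denominator: 2/4 = 1/2
Divide: (3/35) · (2) = 6/35

6/35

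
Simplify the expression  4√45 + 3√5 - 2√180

4√45 = 12*√5; 3√5 = 3*√5; 2√180 = 12*√5
Combine: (12 + 3 - 12)·√5 = 3*√5

3*√5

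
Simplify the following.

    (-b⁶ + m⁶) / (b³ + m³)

Difference of sixth powers: factor out (b³ + m³).

-b³ + m³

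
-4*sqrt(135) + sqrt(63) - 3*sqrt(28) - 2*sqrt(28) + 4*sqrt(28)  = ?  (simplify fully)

-12*sqrt(15) + sqrt(7)

4*sqrt(135) = 12*sqrt(15); sqrt(63) = 3*sqrt(7); 3*sqrt(28) = 6*sqrt(7); 2*sqrt(28) = 4*sqrt(7); 4*sqrt(28) = 8*sqrt(7)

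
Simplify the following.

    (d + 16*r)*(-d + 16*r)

(16*r)^2 - (d)^2 = -d^2 + 256*r^2.

-d^2 + 256*r^2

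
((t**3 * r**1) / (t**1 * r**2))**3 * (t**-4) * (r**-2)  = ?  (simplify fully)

t**2/r**5

Inside the bracket: t**2 * (r**-1)
Raise to the power 3: t**6 * (r**-3)
Multiply by (t**-4) * (r**-2): add exponents.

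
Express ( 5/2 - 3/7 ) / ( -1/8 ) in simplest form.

-116/7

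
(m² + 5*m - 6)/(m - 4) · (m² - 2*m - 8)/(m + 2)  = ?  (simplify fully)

Factor: m² + 5*m - 6 = (m - 1)·(m + 6);  m² - 2*m - 8 = (m + 2)·(m - 4)
Cancel the common factors (m - 4), (m + 2).

m² + 5*m - 6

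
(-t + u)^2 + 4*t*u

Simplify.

Expanding gives t^2 + 2*t*u + u^2, a perfect square.

(t + u)^2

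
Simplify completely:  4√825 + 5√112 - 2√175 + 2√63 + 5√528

16*√7 + 40*√33

4√825 = 20*√33; 5√112 = 20*√7; 2√175 = 10*√7; 2√63 = 6*√7; 5√528 = 20*√33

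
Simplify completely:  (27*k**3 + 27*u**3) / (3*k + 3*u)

9*k**2 - 9*k*u + 9*u**2

Factor as (a+b)(a**2-ab+b**2) with a=(3*u), b=(3*k).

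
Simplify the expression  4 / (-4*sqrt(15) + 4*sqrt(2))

(-sqrt(15) - sqrt(2))/13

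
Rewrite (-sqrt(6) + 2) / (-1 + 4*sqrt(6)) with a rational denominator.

Multiply numerator and denominator by -4*sqrt(6) - 1.
Denominator becomes -95; numerator becomes -7*sqrt(6) + 22.

(-22 + 7*sqrt(6))/95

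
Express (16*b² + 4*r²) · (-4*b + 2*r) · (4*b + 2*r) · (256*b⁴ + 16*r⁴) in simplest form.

-65536*b⁸ + 256*r⁸

Pair the conjugate factors: ((2*r)+(4*b))((2*r)-(4*b)) = -16*b² + 4*r², then repeat with the next factor.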